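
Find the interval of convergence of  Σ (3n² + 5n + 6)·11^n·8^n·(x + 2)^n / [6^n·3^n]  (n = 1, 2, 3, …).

(-97/44, -79/44)

Apply the ratio test: |a_{n+1}| / |a_n| = [(3(n+1)² + 5(n+1) + 6)/(3n² + 5n + 6)] · 11·8/(6·3), which tends to 44/9 as n → ∞.
Convergence for |x + 2| · 44/9 < 1, i.e. |x + 2| < 9/44. So R = 9/44.
Check x = -79/44: the n-th term does not approach 0; divergence by the term test.
At x = -97/44: the terms do not tend to 0, so the series diverges.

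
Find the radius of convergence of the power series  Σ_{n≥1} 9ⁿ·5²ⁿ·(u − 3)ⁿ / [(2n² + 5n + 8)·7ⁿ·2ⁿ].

The ratio of consecutive coefficients is [(2n² + 5n + 8)/(2(n+1)² + 5(n+1) + 8)] · 9·25/(7·2) → 225/14.
Thus R = 1/(225/14) = 14/225.

R = 14/225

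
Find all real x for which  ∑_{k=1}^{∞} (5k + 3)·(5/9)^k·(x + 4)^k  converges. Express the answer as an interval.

(-29/5, -11/5)

By the ratio test, |a_{k+1}/a_k| = [(5(k+1) + 3)/(5k + 3)] · 5/9 → 5/9.
Convergence for |x + 4| · 5/9 < 1, i.e. |x + 4| < 9/5. So R = 9/5.
Endpoint x = -11/5: the terms do not tend to 0, so the series diverges.
At x = -29/5: the k-th term does not approach 0; divergence by the term test.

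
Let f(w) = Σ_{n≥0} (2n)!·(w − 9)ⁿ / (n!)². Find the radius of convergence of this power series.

The ratio of consecutive coefficients is (2n+1)·(2n+2)/(n+1)² → 4.
Convergence for |w − 9| · 4 < 1, i.e. |w − 9| < 1/4. So R = 1/4.

R = 1/4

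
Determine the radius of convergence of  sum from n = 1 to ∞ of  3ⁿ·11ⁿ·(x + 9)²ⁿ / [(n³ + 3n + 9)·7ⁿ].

By the ratio test, |a_{n+1}/a_n| = [(n³ + 3n + 9)/((n+1)³ + 3(n+1) + 9)] · 3·11/7 → 33/7.
Successive powers of (x + 9) differ by 2, so the series converges when |x + 9|² · 33/7 < 1, i.e. |x + 9| < √(7/33). So R = √231/33.

R = √231/33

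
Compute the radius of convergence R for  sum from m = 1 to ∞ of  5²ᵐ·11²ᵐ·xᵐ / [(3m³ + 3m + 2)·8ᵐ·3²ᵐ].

Apply the ratio test: |a_{m+1}| / |a_m| = [(3m³ + 3m + 2)/(3(m+1)³ + 3(m+1) + 2)] · 25·121/(8·9), which tends to 3025/72 as m → ∞.
The series converges when 3025/72 · |x| < 1, giving R = 72/3025.

R = 72/3025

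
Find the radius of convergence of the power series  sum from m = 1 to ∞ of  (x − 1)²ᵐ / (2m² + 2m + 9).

The ratio of consecutive coefficients is (2m² + 2m + 9)/(2(m+1)² + 2(m+1) + 9) → 1.
Successive powers of (x − 1) differ by 2, so the series converges when |x − 1|² · 1 < 1, i.e. |x − 1| < √(1) = 1. So R = 1.

R = 1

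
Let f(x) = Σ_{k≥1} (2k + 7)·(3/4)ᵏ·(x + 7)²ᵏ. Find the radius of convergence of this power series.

Ratio test: |a_{k+1}/a_k| = [(2(k+1) + 7)/(2k + 7)] · 3/4 → 3/4 as k → ∞.
Writing y = (x + 7)², the series in y has radius 4/3, so |x + 7| < √(4/3) and R = 2√3/3.

R = 2√3/3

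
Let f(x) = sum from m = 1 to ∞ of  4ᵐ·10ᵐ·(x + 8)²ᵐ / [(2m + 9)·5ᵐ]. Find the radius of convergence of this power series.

R = √2/4

Apply the ratio test: |a_{m+1}| / |a_m| = [(2m + 9)/(2(m+1) + 9)] · 4·10/5, which tends to 8 as m → ∞.
Since the exponent of (x + 8) increases by 2 each term, convergence requires |x + 8|² < 1/8, hence R = √2/4.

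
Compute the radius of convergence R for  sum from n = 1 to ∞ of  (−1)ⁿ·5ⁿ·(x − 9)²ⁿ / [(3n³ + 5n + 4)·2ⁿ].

Ratio test: |a_{n+1}/a_n| = [(3n³ + 5n + 4)/(3(n+1)³ + 5(n+1) + 4)] · 5/2 → 5/2 as n → ∞.
Successive powers of (x − 9) differ by 2, so the series converges when |x − 9|² · 5/2 < 1, i.e. |x − 9| < √(2/5). So R = √10/5.

R = √10/5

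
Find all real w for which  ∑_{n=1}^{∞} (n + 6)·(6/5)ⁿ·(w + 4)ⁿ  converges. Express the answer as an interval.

(-29/6, -19/6)

Apply the ratio test: |a_{n+1}| / |a_n| = [((n+1) + 6)/(n + 6)] · 6/5, which tends to 6/5 as n → ∞.
Thus R = 1/(6/5) = 5/6.
When w = -19/6, the terms do not tend to 0, so the series diverges.
When w = -29/6, the terms do not tend to 0, so the series diverges.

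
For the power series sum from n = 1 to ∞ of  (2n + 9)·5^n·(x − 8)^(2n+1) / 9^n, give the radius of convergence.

R = 3√5/5

The ratio of consecutive coefficients is [(2(n+1) + 9)/(2n + 9)] · 5/9 → 5/9.
Writing y = (x − 8)², the series in y has radius 9/5, so |x − 8| < √(9/5) and R = 3√5/5.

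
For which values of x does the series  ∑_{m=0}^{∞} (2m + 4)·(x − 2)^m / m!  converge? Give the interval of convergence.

Apply the ratio test: |a_{m+1}| / |a_m| = (2(m+1) + 4)/(2m + 4) · 1/(m+1), which tends to 0 as m → ∞.
Since the limit is 0 < 1 for every x, the series converges on all of ℝ and R = ∞.

(−∞, ∞)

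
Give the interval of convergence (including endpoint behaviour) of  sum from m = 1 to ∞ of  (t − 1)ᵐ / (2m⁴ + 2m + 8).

[0, 2]

Apply the ratio test: |a_{m+1}| / |a_m| = (2m⁴ + 2m + 8)/(2(m+1)⁴ + 2(m+1) + 8), which tends to 1 as m → ∞.
Convergence for |t − 1| < 1, so R = 1.
When t = 2, the series is dominated by a constant times Σ 1/m⁴, which converges (p = 4 > 1).
Check t = 0: absolute convergence follows by limit comparison with Σ 1/m⁴.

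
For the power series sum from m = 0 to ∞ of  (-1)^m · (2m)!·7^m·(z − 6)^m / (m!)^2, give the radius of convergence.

R = 1/28

By the ratio test, |a_{m+1}/a_m| = (2m+1)·(2m+2)/(m+1)² · 7 → 28.
Hence the series converges for |z − 6| < 1/(28) = 1/28, so the radius of convergence is 1/28.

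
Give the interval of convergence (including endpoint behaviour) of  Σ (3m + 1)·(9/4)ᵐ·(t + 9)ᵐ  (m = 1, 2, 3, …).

(-85/9, -77/9)

Ratio test: |a_{m+1}/a_m| = [(3(m+1) + 1)/(3m + 1)] · 9/4 → 9/4 as m → ∞.
Convergence for |t + 9| · 9/4 < 1, i.e. |t + 9| < 4/9. So R = 4/9.
When t = -77/9, the m-th term does not approach 0; divergence by the term test.
When t = -85/9, the terms do not tend to 0, so the series diverges.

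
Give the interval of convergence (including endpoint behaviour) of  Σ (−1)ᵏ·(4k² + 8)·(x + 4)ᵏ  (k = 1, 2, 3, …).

(-5, -3)

Ratio test: |a_{k+1}/a_k| = (4(k+1)² + 8)/(4k² + 8) → 1 as k → ∞.
Hence R = 1.
At x = -3: the terms do not tend to 0, so the series diverges.
When x = -5, the k-th term does not approach 0; divergence by the term test.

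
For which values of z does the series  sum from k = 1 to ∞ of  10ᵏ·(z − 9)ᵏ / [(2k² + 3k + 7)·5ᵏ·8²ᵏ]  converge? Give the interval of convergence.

[-23, 41]

By the ratio test, |a_{k+1}/a_k| = [(2k² + 3k + 7)/(2(k+1)² + 3(k+1) + 7)] · 10/(5·64) → 1/32.
Convergence for |z − 9| · 1/32 < 1, i.e. |z − 9| < 32. So R = 32.
At z = 41: the series is dominated by a constant times Σ 1/k², which converges (p = 2 > 1).
At z = -23: the series is dominated by a constant times Σ 1/k², which converges (p = 2 > 1).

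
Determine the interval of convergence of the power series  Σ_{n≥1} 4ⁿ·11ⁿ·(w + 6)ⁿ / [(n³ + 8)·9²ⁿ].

The ratio of consecutive coefficients is [(n³ + 8)/((n+1)³ + 8)] · 4·11/81 → 44/81.
Hence the series converges for |w + 6| < 1/(44/81) = 81/44, so the radius of convergence is 81/44.
Check w = -183/44: absolute convergence follows by limit comparison with Σ 1/n³.
Check w = -345/44: the series is dominated by a constant times Σ 1/n³, which converges (p = 3 > 1).

[-345/44, -183/44]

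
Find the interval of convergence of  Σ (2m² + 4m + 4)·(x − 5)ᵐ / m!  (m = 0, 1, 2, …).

By the ratio test, |a_{m+1}/a_m| = (2(m+1)² + 4(m+1) + 4)/(2m² + 4m + 4) · 1/(m+1) → 0.
The ratio tends to 0 regardless of x, hence R = ∞.

(−∞, ∞)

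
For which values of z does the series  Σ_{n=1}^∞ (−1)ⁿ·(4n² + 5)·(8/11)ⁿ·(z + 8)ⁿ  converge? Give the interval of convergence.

(-75/8, -53/8)

Ratio test: |a_{n+1}/a_n| = [(4(n+1)² + 5)/(4n² + 5)] · 8/11 → 8/11 as n → ∞.
The series converges when 8/11 · |z + 8| < 1, giving R = 11/8.
Endpoint z = -53/8: the n-th term does not approach 0; divergence by the term test.
Check z = -75/8: the terms have absolute value of order n², which does not tend to 0, so the series diverges by the divergence test.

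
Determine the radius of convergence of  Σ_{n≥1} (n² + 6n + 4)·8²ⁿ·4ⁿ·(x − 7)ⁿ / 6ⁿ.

R = 3/128

The ratio of consecutive coefficients is [((n+1)² + 6(n+1) + 4)/(n² + 6n + 4)] · 64·4/6 → 128/3.
Hence the series converges for |x − 7| < 1/(128/3) = 3/128, so the radius of convergence is 3/128.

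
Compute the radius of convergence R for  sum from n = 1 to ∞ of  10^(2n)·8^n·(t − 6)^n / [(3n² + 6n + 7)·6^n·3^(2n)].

The ratio of consecutive coefficients is [(3n² + 6n + 7)/(3(n+1)² + 6(n+1) + 7)] · 100·8/(6·9) → 400/27.
Convergence for |t − 6| · 400/27 < 1, i.e. |t − 6| < 27/400. So R = 27/400.

R = 27/400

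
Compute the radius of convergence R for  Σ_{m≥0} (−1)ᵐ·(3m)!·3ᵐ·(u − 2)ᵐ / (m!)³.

R = 1/81

Ratio test: |a_{m+1}/a_m| = (3m+1)·(3m+2)·(3m+3)/(m+1)³ · 3 → 81 as m → ∞.
Convergence for |u − 2| · 81 < 1, i.e. |u − 2| < 1/81. So R = 1/81.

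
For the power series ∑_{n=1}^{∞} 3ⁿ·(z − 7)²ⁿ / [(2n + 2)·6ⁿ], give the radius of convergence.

By the ratio test, |a_{n+1}/a_n| = [(2n + 2)/(2(n+1) + 2)] · 3/6 → 1/2.
Successive powers of (z − 7) differ by 2, so the series converges when |z − 7|² · 1/2 < 1, i.e. |z − 7| < √(2). So R = √2.

R = √2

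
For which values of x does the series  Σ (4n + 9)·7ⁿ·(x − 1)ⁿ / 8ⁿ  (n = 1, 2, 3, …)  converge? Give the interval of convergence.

(-1/7, 15/7)

The ratio of consecutive coefficients is [(4(n+1) + 9)/(4n + 9)] · 7/8 → 7/8.
Hence the series converges for |x − 1| < 1/(7/8) = 8/7, so the radius of convergence is 8/7.
When x = 15/7, the terms have absolute value of order n, which does not tend to 0, so the series diverges by the divergence test.
When x = -1/7, the terms do not tend to 0, so the series diverges.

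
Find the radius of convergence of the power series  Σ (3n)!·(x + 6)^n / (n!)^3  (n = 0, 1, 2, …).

R = 1/27

By the ratio test, |a_{n+1}/a_n| = (3n+1)·(3n+2)·(3n+3)/(n+1)³ → 27.
The series converges when 27 · |x + 6| < 1, giving R = 1/27.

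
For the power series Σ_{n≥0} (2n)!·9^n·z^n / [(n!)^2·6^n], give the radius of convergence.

R = 1/6

By the ratio test, |a_{n+1}/a_n| = (2n+1)·(2n+2)/(n+1)² · 9/6 → 6.
Hence the series converges for |z| < 1/(6) = 1/6, so the radius of convergence is 1/6.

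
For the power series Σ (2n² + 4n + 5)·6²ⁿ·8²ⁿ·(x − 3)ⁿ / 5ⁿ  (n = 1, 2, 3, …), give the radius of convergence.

R = 5/2304

Apply the ratio test: |a_{n+1}| / |a_n| = [(2(n+1)² + 4(n+1) + 5)/(2n² + 4n + 5)] · 36·64/5, which tends to 2304/5 as n → ∞.
Hence the series converges for |x − 3| < 1/(2304/5) = 5/2304, so the radius of convergence is 5/2304.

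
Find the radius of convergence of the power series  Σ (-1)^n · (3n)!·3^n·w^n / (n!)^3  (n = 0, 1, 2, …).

Ratio test: |a_{n+1}/a_n| = (3n+1)·(3n+2)·(3n+3)/(n+1)³ · 3 → 81 as n → ∞.
Thus R = 1/(81) = 1/81.

R = 1/81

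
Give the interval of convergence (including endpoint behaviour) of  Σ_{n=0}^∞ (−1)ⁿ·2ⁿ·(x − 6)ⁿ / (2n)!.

(−∞, ∞)

Ratio test: |a_{n+1}/a_n| = 2 · 1/[(2n+1)·(2n+2)] → 0 as n → ∞.
The limit is 0, so the series converges for all x; R = ∞.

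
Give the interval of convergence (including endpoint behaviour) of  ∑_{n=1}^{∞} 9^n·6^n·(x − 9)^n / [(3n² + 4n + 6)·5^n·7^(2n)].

[241/54, 731/54]

Ratio test: |a_{n+1}/a_n| = [(3n² + 4n + 6)/(3(n+1)² + 4(n+1) + 6)] · 9·6/(5·49) → 54/245 as n → ∞.
The series converges when 54/245 · |x − 9| < 1, giving R = 245/54.
Endpoint x = 731/54: the terms are on the order of 1/n², so the series converges absolutely by comparison with the p-series (p = 2 > 1).
When x = 241/54, the series is dominated by a constant times Σ 1/n², which converges (p = 2 > 1).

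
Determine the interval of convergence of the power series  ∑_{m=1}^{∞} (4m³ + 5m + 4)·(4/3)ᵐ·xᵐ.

(-3/4, 3/4)

The ratio of consecutive coefficients is [(4(m+1)³ + 5(m+1) + 4)/(4m³ + 5m + 4)] · 4/3 → 4/3.
The series converges when 4/3 · |x| < 1, giving R = 3/4.
Check x = 3/4: the terms do not tend to 0, so the series diverges.
Endpoint x = -3/4: the terms have absolute value of order m³, which does not tend to 0, so the series diverges by the divergence test.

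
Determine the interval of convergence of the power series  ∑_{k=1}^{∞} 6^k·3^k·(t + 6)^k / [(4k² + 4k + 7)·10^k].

[-59/9, -49/9]

The ratio of consecutive coefficients is [(4k² + 4k + 7)/(4(k+1)² + 4(k+1) + 7)] · 6·3/10 → 9/5.
The series converges when 9/5 · |t + 6| < 1, giving R = 5/9.
Check t = -49/9: the series is dominated by a constant times Σ 1/k², which converges (p = 2 > 1).
Endpoint t = -59/9: absolute convergence follows by limit comparison with Σ 1/k².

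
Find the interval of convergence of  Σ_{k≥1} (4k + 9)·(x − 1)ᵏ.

Ratio test: |a_{k+1}/a_k| = (4(k+1) + 9)/(4k + 9) → 1 as k → ∞.
Hence R = 1.
At x = 2: the terms have absolute value of order k, which does not tend to 0, so the series diverges by the divergence test.
When x = 0, the terms have absolute value of order k, which does not tend to 0, so the series diverges by the divergence test.

(0, 2)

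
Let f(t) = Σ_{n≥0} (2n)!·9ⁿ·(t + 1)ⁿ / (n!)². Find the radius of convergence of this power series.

R = 1/36

The ratio of consecutive coefficients is (2n+1)·(2n+2)/(n+1)² · 9 → 36.
Convergence for |t + 1| · 36 < 1, i.e. |t + 1| < 1/36. So R = 1/36.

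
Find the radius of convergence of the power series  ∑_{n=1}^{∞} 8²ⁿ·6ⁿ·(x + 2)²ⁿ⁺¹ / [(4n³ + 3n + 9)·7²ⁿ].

By the ratio test, |a_{n+1}/a_n| = [(4n³ + 3n + 9)/(4(n+1)³ + 3(n+1) + 9)] · 64·6/49 → 384/49.
Successive powers of (x + 2) differ by 2, so the series converges when |x + 2|² · 384/49 < 1, i.e. |x + 2| < √(49/384). So R = 7√6/48.

R = 7√6/48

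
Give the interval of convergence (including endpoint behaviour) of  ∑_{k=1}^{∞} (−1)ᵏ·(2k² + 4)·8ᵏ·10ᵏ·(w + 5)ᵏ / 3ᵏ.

Apply the ratio test: |a_{k+1}| / |a_k| = [(2(k+1)² + 4)/(2k² + 4)] · 8·10/3, which tends to 80/3 as k → ∞.
Hence the series converges for |w + 5| < 1/(80/3) = 3/80, so the radius of convergence is 3/80.
Check w = -397/80: the terms do not tend to 0, so the series diverges.
When w = -403/80, the k-th term does not approach 0; divergence by the term test.

(-403/80, -397/80)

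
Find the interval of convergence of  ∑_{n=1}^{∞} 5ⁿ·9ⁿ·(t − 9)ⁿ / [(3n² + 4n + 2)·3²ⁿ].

Apply the ratio test: |a_{n+1}| / |a_n| = [(3n² + 4n + 2)/(3(n+1)² + 4(n+1) + 2)] · 5·9/9, which tends to 5 as n → ∞.
Thus R = 1/(5) = 1/5.
Endpoint t = 46/5: absolute convergence follows by limit comparison with Σ 1/n².
When t = 44/5, the terms are on the order of 1/n², so the series converges absolutely by comparison with the p-series (p = 2 > 1).

[44/5, 46/5]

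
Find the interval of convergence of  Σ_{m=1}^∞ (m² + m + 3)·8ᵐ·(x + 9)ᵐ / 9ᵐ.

Apply the ratio test: |a_{m+1}| / |a_m| = [((m+1)² + (m+1) + 3)/(m² + m + 3)] · 8/9, which tends to 8/9 as m → ∞.
Hence the series converges for |x + 9| < 1/(8/9) = 9/8, so the radius of convergence is 9/8.
Endpoint x = -63/8: the m-th term does not approach 0; divergence by the term test.
When x = -81/8, the m-th term does not approach 0; divergence by the term test.

(-81/8, -63/8)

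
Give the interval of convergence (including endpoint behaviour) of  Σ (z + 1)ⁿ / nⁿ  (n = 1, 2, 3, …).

Root test: |a_n|^(1/n) = 1/n → 0.
Since the n-th root of |a_n| tends to 0, the series converges for all real z; R = ∞.

(−∞, ∞)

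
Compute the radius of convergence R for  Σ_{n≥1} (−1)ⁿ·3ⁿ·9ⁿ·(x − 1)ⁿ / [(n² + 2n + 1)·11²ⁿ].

R = 121/27

The ratio of consecutive coefficients is [(n² + 2n + 1)/((n+1)² + 2(n+1) + 1)] · 3·9/121 → 27/121.
Hence the series converges for |x − 1| < 1/(27/121) = 121/27, so the radius of convergence is 121/27.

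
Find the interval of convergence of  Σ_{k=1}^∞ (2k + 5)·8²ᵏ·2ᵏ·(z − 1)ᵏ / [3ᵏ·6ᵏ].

Ratio test: |a_{k+1}/a_k| = [(2(k+1) + 5)/(2k + 5)] · 64·2/(3·6) → 64/9 as k → ∞.
Convergence for |z − 1| · 64/9 < 1, i.e. |z − 1| < 9/64. So R = 9/64.
Endpoint z = 73/64: the terms have absolute value of order k, which does not tend to 0, so the series diverges by the divergence test.
When z = 55/64, the terms have absolute value of order k, which does not tend to 0, so the series diverges by the divergence test.

(55/64, 73/64)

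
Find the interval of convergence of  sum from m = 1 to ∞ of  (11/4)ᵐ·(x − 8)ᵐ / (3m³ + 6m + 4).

[84/11, 92/11]

Apply the ratio test: |a_{m+1}| / |a_m| = [(3m³ + 6m + 4)/(3(m+1)³ + 6(m+1) + 4)] · 11/4, which tends to 11/4 as m → ∞.
Convergence for |x − 8| · 11/4 < 1, i.e. |x − 8| < 4/11. So R = 4/11.
Endpoint x = 92/11: absolute convergence follows by limit comparison with Σ 1/m³.
Endpoint x = 84/11: the terms are on the order of 1/m³, so the series converges absolutely by comparison with the p-series (p = 3 > 1).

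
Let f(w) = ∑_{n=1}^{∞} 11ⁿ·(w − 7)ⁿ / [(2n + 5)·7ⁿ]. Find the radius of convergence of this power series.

Apply the ratio test: |a_{n+1}| / |a_n| = [(2n + 5)/(2(n+1) + 5)] · 11/7, which tends to 11/7 as n → ∞.
Convergence for |w − 7| · 11/7 < 1, i.e. |w − 7| < 7/11. So R = 7/11.

R = 7/11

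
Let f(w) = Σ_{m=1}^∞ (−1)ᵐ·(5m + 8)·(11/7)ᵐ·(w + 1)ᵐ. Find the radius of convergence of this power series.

R = 7/11

By the ratio test, |a_{m+1}/a_m| = [(5(m+1) + 8)/(5m + 8)] · 11/7 → 11/7.
Convergence for |w + 1| · 11/7 < 1, i.e. |w + 1| < 7/11. So R = 7/11.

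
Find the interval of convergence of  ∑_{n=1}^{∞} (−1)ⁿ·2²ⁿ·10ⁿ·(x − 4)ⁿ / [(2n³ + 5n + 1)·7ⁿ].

[153/40, 167/40]

Ratio test: |a_{n+1}/a_n| = [(2n³ + 5n + 1)/(2(n+1)³ + 5(n+1) + 1)] · 4·10/7 → 40/7 as n → ∞.
Hence the series converges for |x − 4| < 1/(40/7) = 7/40, so the radius of convergence is 7/40.
Endpoint x = 167/40: the terms are on the order of 1/n³, so the series converges absolutely by comparison with the p-series (p = 3 > 1).
Endpoint x = 153/40: the series is dominated by a constant times Σ 1/n³, which converges (p = 3 > 1).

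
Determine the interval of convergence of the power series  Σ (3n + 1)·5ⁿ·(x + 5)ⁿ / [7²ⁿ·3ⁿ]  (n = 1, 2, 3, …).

The ratio of consecutive coefficients is [(3(n+1) + 1)/(3n + 1)] · 5/(49·3) → 5/147.
Thus R = 1/(5/147) = 147/5.
Endpoint x = 122/5: the terms do not tend to 0, so the series diverges.
At x = -172/5: the terms have absolute value of order n, which does not tend to 0, so the series diverges by the divergence test.

(-172/5, 122/5)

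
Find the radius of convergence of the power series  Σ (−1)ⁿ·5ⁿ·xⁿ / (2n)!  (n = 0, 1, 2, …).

Ratio test: |a_{n+1}/a_n| = 5 · 1/[(2n+1)·(2n+2)] → 0 as n → ∞.
Since the limit is 0 < 1 for every x, the series converges on all of ℝ and R = ∞.

R = ∞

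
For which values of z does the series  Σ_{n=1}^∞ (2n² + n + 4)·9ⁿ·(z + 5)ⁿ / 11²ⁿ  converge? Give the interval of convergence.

(-166/9, 76/9)

The ratio of consecutive coefficients is [(2(n+1)² + (n+1) + 4)/(2n² + n + 4)] · 9/121 → 9/121.
The series converges when 9/121 · |z + 5| < 1, giving R = 121/9.
At z = 76/9: the terms do not tend to 0, so the series diverges.
At z = -166/9: the terms do not tend to 0, so the series diverges.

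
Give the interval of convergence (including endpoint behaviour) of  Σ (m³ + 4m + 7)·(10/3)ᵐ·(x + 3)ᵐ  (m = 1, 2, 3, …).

By the ratio test, |a_{m+1}/a_m| = [((m+1)³ + 4(m+1) + 7)/(m³ + 4m + 7)] · 10/3 → 10/3.
Convergence for |x + 3| · 10/3 < 1, i.e. |x + 3| < 3/10. So R = 3/10.
Check x = -27/10: the terms do not tend to 0, so the series diverges.
Check x = -33/10: the terms have absolute value of order m³, which does not tend to 0, so the series diverges by the divergence test.

(-33/10, -27/10)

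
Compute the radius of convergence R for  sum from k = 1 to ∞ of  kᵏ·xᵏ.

R = 0

Applying the root test, |a_k|^(1/k) = k → ∞.
Since the k-th root of |a_k| is unbounded, the series converges only at x = 0; R = 0.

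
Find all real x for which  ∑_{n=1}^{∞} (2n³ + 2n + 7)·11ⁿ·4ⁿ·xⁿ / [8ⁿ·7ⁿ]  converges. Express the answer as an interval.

(-14/11, 14/11)

Apply the ratio test: |a_{n+1}| / |a_n| = [(2(n+1)³ + 2(n+1) + 7)/(2n³ + 2n + 7)] · 11·4/(8·7), which tends to 11/14 as n → ∞.
The series converges when 11/14 · |x| < 1, giving R = 14/11.
When x = 14/11, the terms have absolute value of order n³, which does not tend to 0, so the series diverges by the divergence test.
Endpoint x = -14/11: the n-th term does not approach 0; divergence by the term test.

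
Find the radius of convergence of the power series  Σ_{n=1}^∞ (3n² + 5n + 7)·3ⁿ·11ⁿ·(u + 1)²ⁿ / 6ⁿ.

R = √22/11

By the ratio test, |a_{n+1}/a_n| = [(3(n+1)² + 5(n+1) + 7)/(3n² + 5n + 7)] · 3·11/6 → 11/2.
Writing y = (u + 1)², the series in y has radius 2/11, so |u + 1| < √(2/11) and R = √22/11.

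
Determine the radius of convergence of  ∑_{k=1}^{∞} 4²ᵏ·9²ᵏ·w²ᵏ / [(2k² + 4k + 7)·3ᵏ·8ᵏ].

R = √6/18

The ratio of consecutive coefficients is [(2k² + 4k + 7)/(2(k+1)² + 4(k+1) + 7)] · 16·81/(3·8) → 54.
Since the exponent of w increases by 2 each term, convergence requires |w|² < 1/54, hence R = √6/18.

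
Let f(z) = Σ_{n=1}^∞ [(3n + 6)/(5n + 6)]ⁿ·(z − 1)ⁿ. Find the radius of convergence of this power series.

R = 5/3

By the Cauchy root test, |a_n|^(1/n) = (3n + 6)/(5n + 6) → 3/5.
Convergence for |z − 1| · 3/5 < 1, i.e. |z − 1| < 5/3. So R = 5/3.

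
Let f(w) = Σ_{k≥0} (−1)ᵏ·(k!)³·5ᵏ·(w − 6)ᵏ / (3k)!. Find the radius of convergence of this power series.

R = 27/5

By the ratio test, |a_{k+1}/a_k| = (k+1)³/[(3k+1)·(3k+2)·(3k+3)] · 5 → 5/27.
Thus R = 1/(5/27) = 27/5.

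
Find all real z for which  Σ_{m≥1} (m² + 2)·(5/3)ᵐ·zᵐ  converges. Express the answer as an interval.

Apply the ratio test: |a_{m+1}| / |a_m| = [((m+1)² + 2)/(m² + 2)] · 5/3, which tends to 5/3 as m → ∞.
Convergence for |z| · 5/3 < 1, i.e. |z| < 3/5. So R = 3/5.
At z = 3/5: the terms have absolute value of order m², which does not tend to 0, so the series diverges by the divergence test.
When z = -3/5, the m-th term does not approach 0; divergence by the term test.

(-3/5, 3/5)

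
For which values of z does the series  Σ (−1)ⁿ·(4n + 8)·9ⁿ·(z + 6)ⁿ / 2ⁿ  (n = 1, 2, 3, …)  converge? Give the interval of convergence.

(-56/9, -52/9)

By the ratio test, |a_{n+1}/a_n| = [(4(n+1) + 8)/(4n + 8)] · 9/2 → 9/2.
The series converges when 9/2 · |z + 6| < 1, giving R = 2/9.
Endpoint z = -52/9: the terms have absolute value of order n, which does not tend to 0, so the series diverges by the divergence test.
When z = -56/9, the terms do not tend to 0, so the series diverges.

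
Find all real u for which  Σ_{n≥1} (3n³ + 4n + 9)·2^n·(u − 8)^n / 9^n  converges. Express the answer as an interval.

(7/2, 25/2)

Ratio test: |a_{n+1}/a_n| = [(3(n+1)³ + 4(n+1) + 9)/(3n³ + 4n + 9)] · 2/9 → 2/9 as n → ∞.
Convergence for |u − 8| · 2/9 < 1, i.e. |u − 8| < 9/2. So R = 9/2.
Check u = 25/2: the terms do not tend to 0, so the series diverges.
At u = 7/2: the n-th term does not approach 0; divergence by the term test.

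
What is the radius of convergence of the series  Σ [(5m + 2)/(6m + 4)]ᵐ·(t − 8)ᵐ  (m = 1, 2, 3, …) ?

R = 6/5

Applying the root test, |a_m|^(1/m) = (5m + 2)/(6m + 4) → 5/6.
Thus R = 1/(5/6) = 6/5.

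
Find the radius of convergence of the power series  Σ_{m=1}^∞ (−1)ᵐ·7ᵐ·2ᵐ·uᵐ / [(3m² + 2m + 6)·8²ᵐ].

R = 32/7

Apply the ratio test: |a_{m+1}| / |a_m| = [(3m² + 2m + 6)/(3(m+1)² + 2(m+1) + 6)] · 7·2/64, which tends to 7/32 as m → ∞.
The series converges when 7/32 · |u| < 1, giving R = 32/7.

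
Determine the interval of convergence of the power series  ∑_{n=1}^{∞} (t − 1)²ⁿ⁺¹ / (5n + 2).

The ratio of consecutive coefficients is (5n + 2)/(5(n+1) + 2) → 1.
Since the exponent of (t − 1) increases by 2 each term, convergence requires |t − 1|² < 1, hence R = 1.
When t = 2, the terms are asymptotic to a nonzero constant times 1/n, so the series diverges by limit comparison with Σ 1/n.
When t = 0, comparison with the harmonic series Σ 1/n shows the series diverges.

(0, 2)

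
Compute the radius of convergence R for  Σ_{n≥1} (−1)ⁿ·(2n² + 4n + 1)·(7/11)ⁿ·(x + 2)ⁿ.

R = 11/7

The ratio of consecutive coefficients is [(2(n+1)² + 4(n+1) + 1)/(2n² + 4n + 1)] · 7/11 → 7/11.
Convergence for |x + 2| · 7/11 < 1, i.e. |x + 2| < 11/7. So R = 11/7.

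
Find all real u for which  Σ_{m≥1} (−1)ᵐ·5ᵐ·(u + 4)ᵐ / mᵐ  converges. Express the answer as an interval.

(−∞, ∞)

By the Cauchy root test, |a_m|^(1/m) = 5/m → 0.
The limit is 0 for every u, so R = ∞.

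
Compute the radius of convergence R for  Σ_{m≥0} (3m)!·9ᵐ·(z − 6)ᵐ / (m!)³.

R = 1/243

The ratio of consecutive coefficients is (3m+1)·(3m+2)·(3m+3)/(m+1)³ · 9 → 243.
The series converges when 243 · |z − 6| < 1, giving R = 1/243.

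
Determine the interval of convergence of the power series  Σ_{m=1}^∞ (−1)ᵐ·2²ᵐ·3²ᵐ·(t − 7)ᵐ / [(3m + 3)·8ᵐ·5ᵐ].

The ratio of consecutive coefficients is [(3m + 3)/(3(m+1) + 3)] · 4·9/(8·5) → 9/10.
Thus R = 1/(9/10) = 10/9.
Endpoint t = 73/9: convergence follows from the alternating series test (terms decrease monotonically to 0).
Endpoint t = 53/9: the terms are asymptotic to a nonzero constant times 1/m, so the series diverges by limit comparison with Σ 1/m.

(53/9, 73/9]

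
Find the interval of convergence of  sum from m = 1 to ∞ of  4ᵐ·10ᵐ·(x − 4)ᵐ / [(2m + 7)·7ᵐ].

[153/40, 167/40)

Ratio test: |a_{m+1}/a_m| = [(2m + 7)/(2(m+1) + 7)] · 4·10/7 → 40/7 as m → ∞.
Hence the series converges for |x − 4| < 1/(40/7) = 7/40, so the radius of convergence is 7/40.
Check x = 167/40: the terms behave like c/m; limit comparison with the harmonic series gives divergence.
At x = 153/40: an alternating series whose terms decrease to 0 in absolute value, so it converges by the Leibniz criterion.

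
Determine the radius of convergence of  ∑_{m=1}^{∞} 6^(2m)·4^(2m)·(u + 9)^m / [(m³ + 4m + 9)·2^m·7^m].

Ratio test: |a_{m+1}/a_m| = [(m³ + 4m + 9)/((m+1)³ + 4(m+1) + 9)] · 36·16/(2·7) → 288/7 as m → ∞.
Thus R = 1/(288/7) = 7/288.

R = 7/288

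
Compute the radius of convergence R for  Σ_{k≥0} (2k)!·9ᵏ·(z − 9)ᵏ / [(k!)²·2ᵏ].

R = 1/18

Apply the ratio test: |a_{k+1}| / |a_k| = (2k+1)·(2k+2)/(k+1)² · 9/2, which tends to 18 as k → ∞.
The series converges when 18 · |z − 9| < 1, giving R = 1/18.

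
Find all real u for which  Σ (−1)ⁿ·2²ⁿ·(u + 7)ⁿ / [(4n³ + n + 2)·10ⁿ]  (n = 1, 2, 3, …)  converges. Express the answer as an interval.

[-19/2, -9/2]

Ratio test: |a_{n+1}/a_n| = [(4n³ + n + 2)/(4(n+1)³ + (n+1) + 2)] · 4/10 → 2/5 as n → ∞.
Thus R = 1/(2/5) = 5/2.
Endpoint u = -9/2: absolute convergence follows by limit comparison with Σ 1/n³.
At u = -19/2: absolute convergence follows by limit comparison with Σ 1/n³.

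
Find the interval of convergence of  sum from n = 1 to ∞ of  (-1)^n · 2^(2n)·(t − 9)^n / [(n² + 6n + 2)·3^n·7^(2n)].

[-111/4, 183/4]

Apply the ratio test: |a_{n+1}| / |a_n| = [(n² + 6n + 2)/((n+1)² + 6(n+1) + 2)] · 4/(3·49), which tends to 4/147 as n → ∞.
Thus R = 1/(4/147) = 147/4.
When t = 183/4, the terms are on the order of 1/n², so the series converges absolutely by comparison with the p-series (p = 2 > 1).
When t = -111/4, the series is dominated by a constant times Σ 1/n², which converges (p = 2 > 1).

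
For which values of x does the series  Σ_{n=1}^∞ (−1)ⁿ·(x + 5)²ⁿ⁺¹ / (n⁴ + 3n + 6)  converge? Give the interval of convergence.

By the ratio test, |a_{n+1}/a_n| = (n⁴ + 3n + 6)/((n+1)⁴ + 3(n+1) + 6) → 1.
Since the exponent of (x + 5) increases by 2 each term, convergence requires |x + 5|² < 1, hence R = 1.
At x = -4: the terms are on the order of 1/n⁴, so the series converges absolutely by comparison with the p-series (p = 4 > 1).
When x = -6, absolute convergence follows by limit comparison with Σ 1/n⁴.

[-6, -4]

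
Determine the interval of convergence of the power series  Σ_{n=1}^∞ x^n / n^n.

(−∞, ∞)

Applying the root test, |a_n|^(1/n) = 1/n → 0.
Since the n-th root of |a_n| tends to 0, the series converges for all real x; R = ∞.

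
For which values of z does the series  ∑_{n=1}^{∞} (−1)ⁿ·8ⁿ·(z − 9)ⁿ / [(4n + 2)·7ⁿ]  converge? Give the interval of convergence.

(65/8, 79/8]

Ratio test: |a_{n+1}/a_n| = [(4n + 2)/(4(n+1) + 2)] · 8/7 → 8/7 as n → ∞.
The series converges when 8/7 · |z − 9| < 1, giving R = 7/8.
At z = 79/8: convergence follows from the alternating series test (terms decrease monotonically to 0).
At z = 65/8: the terms behave like c/n; limit comparison with the harmonic series gives divergence.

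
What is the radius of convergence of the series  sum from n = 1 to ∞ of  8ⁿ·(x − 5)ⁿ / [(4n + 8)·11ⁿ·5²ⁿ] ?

Ratio test: |a_{n+1}/a_n| = [(4n + 8)/(4(n+1) + 8)] · 8/(11·25) → 8/275 as n → ∞.
Convergence for |x − 5| · 8/275 < 1, i.e. |x − 5| < 275/8. So R = 275/8.

R = 275/8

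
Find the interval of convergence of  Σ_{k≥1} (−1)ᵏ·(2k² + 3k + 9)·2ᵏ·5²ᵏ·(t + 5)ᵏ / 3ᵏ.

Ratio test: |a_{k+1}/a_k| = [(2(k+1)² + 3(k+1) + 9)/(2k² + 3k + 9)] · 2·25/3 → 50/3 as k → ∞.
Hence the series converges for |t + 5| < 1/(50/3) = 3/50, so the radius of convergence is 3/50.
At t = -247/50: the terms do not tend to 0, so the series diverges.
Check t = -253/50: the k-th term does not approach 0; divergence by the term test.

(-253/50, -247/50)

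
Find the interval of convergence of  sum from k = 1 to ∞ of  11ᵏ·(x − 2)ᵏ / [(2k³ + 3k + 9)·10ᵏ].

The ratio of consecutive coefficients is [(2k³ + 3k + 9)/(2(k+1)³ + 3(k+1) + 9)] · 11/10 → 11/10.
The series converges when 11/10 · |x − 2| < 1, giving R = 10/11.
At x = 32/11: the terms are on the order of 1/k³, so the series converges absolutely by comparison with the p-series (p = 3 > 1).
Check x = 12/11: the series is dominated by a constant times Σ 1/k³, which converges (p = 3 > 1).

[12/11, 32/11]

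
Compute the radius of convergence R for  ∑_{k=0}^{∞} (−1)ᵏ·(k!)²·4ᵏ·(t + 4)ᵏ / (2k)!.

R = 1

The ratio of consecutive coefficients is (k+1)²/[(2k+1)·(2k+2)] · 4 → 1.
Hence R = 1.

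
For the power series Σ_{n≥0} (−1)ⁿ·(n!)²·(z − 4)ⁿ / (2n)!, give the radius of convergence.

By the ratio test, |a_{n+1}/a_n| = (n+1)²/[(2n+1)·(2n+2)] → 1/4.
The series converges when 1/4 · |z − 4| < 1, giving R = 4.

R = 4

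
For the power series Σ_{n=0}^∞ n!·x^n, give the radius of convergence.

By the ratio test, |a_{n+1}/a_n| = (n+1) → ∞.
The ratio grows without bound, so the series diverges whenever x ≠ 0; it converges only at x = 0. R = 0.

R = 0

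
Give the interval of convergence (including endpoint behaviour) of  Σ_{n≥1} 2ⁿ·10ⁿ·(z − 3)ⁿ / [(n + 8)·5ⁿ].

[11/4, 13/4)

The ratio of consecutive coefficients is [(n + 8)/((n+1) + 8)] · 2·10/5 → 4.
The series converges when 4 · |z − 3| < 1, giving R = 1/4.
Endpoint z = 13/4: comparison with the harmonic series Σ 1/n shows the series diverges.
When z = 11/4, convergence follows from the alternating series test (terms decrease monotonically to 0).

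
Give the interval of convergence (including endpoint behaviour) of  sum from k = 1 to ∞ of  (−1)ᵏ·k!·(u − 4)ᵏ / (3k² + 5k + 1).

{4}

Apply the ratio test: |a_{k+1}| / |a_k| = (k+1) · (3k² + 5k + 1)/(3(k+1)² + 5(k+1) + 1), which tends to ∞ as k → ∞.
Since the ratio → ∞, the series diverges for every u ≠ 4, and R = 0.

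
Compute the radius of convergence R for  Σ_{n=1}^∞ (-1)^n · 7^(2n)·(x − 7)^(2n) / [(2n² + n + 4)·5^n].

Ratio test: |a_{n+1}/a_n| = [(2n² + n + 4)/(2(n+1)² + (n+1) + 4)] · 49/5 → 49/5 as n → ∞.
Writing y = (x − 7)², the series in y has radius 5/49, so |x − 7| < √(5/49) and R = √5/7.

R = √5/7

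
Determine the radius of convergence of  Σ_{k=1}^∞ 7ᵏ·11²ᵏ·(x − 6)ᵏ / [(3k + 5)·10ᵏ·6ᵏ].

Ratio test: |a_{k+1}/a_k| = [(3k + 5)/(3(k+1) + 5)] · 7·121/(10·6) → 847/60 as k → ∞.
Hence the series converges for |x − 6| < 1/(847/60) = 60/847, so the radius of convergence is 60/847.

R = 60/847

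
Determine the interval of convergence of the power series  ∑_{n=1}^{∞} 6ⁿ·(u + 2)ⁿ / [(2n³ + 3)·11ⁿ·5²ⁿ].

The ratio of consecutive coefficients is [(2n³ + 3)/(2(n+1)³ + 3)] · 6/(11·25) → 6/275.
Convergence for |u + 2| · 6/275 < 1, i.e. |u + 2| < 275/6. So R = 275/6.
Endpoint u = 263/6: absolute convergence follows by limit comparison with Σ 1/n³.
At u = -287/6: the series is dominated by a constant times Σ 1/n³, which converges (p = 3 > 1).

[-287/6, 263/6]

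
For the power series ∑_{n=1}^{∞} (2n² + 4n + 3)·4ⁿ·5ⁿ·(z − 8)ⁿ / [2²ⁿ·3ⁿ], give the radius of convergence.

The ratio of consecutive coefficients is [(2(n+1)² + 4(n+1) + 3)/(2n² + 4n + 3)] · 4·5/(4·3) → 5/3.
Hence the series converges for |z − 8| < 1/(5/3) = 3/5, so the radius of convergence is 3/5.

R = 3/5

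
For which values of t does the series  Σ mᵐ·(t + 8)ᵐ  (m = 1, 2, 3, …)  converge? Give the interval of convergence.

Root test: |a_m|^(1/m) = m → ∞.
The root grows without bound, so R = 0 (convergence only at t = -8).

{-8}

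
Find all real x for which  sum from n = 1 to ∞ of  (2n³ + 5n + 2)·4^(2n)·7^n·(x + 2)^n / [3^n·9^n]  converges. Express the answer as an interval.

The ratio of consecutive coefficients is [(2(n+1)³ + 5(n+1) + 2)/(2n³ + 5n + 2)] · 16·7/(3·9) → 112/27.
Thus R = 1/(112/27) = 27/112.
Check x = -197/112: the terms have absolute value of order n³, which does not tend to 0, so the series diverges by the divergence test.
When x = -251/112, the n-th term does not approach 0; divergence by the term test.

(-251/112, -197/112)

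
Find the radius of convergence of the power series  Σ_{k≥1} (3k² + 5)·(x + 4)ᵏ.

R = 1

Ratio test: |a_{k+1}/a_k| = (3(k+1)² + 5)/(3k² + 5) → 1 as k → ∞.
So the series converges when |x + 4| < 1 and diverges when |x + 4| > 1; R = 1.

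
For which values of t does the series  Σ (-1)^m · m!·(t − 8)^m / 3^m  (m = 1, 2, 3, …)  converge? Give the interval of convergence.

By the ratio test, |a_{m+1}/a_m| = (m+1) · 1/3 → ∞.
The terms grow without bound for any (t − 8) ≠ 0, so R = 0 (convergence only at t = 8).

{8}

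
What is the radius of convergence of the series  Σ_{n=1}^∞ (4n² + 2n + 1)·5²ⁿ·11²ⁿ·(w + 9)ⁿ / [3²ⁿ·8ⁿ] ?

R = 72/3025

Ratio test: |a_{n+1}/a_n| = [(4(n+1)² + 2(n+1) + 1)/(4n² + 2n + 1)] · 25·121/(9·8) → 3025/72 as n → ∞.
Thus R = 1/(3025/72) = 72/3025.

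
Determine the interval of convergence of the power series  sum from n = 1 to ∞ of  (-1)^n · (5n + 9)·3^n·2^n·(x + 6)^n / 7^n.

Ratio test: |a_{n+1}/a_n| = [(5(n+1) + 9)/(5n + 9)] · 3·2/7 → 6/7 as n → ∞.
The series converges when 6/7 · |x + 6| < 1, giving R = 7/6.
At x = -29/6: the terms do not tend to 0, so the series diverges.
When x = -43/6, the n-th term does not approach 0; divergence by the term test.

(-43/6, -29/6)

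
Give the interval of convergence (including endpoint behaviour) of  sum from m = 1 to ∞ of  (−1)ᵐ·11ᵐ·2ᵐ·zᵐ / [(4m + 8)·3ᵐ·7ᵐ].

(-21/22, 21/22]

Apply the ratio test: |a_{m+1}| / |a_m| = [(4m + 8)/(4(m+1) + 8)] · 11·2/(3·7), which tends to 22/21 as m → ∞.
Convergence for |z| · 22/21 < 1, i.e. |z| < 21/22. So R = 21/22.
When z = 21/22, an alternating series whose terms decrease to 0 in absolute value, so it converges by the Leibniz criterion.
When z = -21/22, the terms behave like c/m; limit comparison with the harmonic series gives divergence.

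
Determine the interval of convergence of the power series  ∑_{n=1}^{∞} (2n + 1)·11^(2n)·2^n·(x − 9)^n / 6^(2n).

By the ratio test, |a_{n+1}/a_n| = [(2(n+1) + 1)/(2n + 1)] · 121·2/36 → 121/18.
Hence the series converges for |x − 9| < 1/(121/18) = 18/121, so the radius of convergence is 18/121.
Endpoint x = 1107/121: the terms have absolute value of order n, which does not tend to 0, so the series diverges by the divergence test.
Check x = 1071/121: the n-th term does not approach 0; divergence by the term test.

(1071/121, 1107/121)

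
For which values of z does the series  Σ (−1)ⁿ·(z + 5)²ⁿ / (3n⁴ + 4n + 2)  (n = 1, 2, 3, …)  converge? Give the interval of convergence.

[-6, -4]

The ratio of consecutive coefficients is (3n⁴ + 4n + 2)/(3(n+1)⁴ + 4(n+1) + 2) → 1.
Writing y = (z + 5)², the series in y has radius 1, so |z + 5| < √(1) = 1 and R = 1.
When z = -4, the series is dominated by a constant times Σ 1/n⁴, which converges (p = 4 > 1).
When z = -6, absolute convergence follows by limit comparison with Σ 1/n⁴.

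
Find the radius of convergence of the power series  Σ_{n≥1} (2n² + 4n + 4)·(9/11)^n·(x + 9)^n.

R = 11/9

The ratio of consecutive coefficients is [(2(n+1)² + 4(n+1) + 4)/(2n² + 4n + 4)] · 9/11 → 9/11.
Convergence for |x + 9| · 9/11 < 1, i.e. |x + 9| < 11/9. So R = 11/9.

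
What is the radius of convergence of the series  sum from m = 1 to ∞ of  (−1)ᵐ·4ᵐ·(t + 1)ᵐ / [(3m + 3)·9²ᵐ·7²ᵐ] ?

R = 3969/4

Apply the ratio test: |a_{m+1}| / |a_m| = [(3m + 3)/(3(m+1) + 3)] · 4/(81·49), which tends to 4/3969 as m → ∞.
Hence the series converges for |t + 1| < 1/(4/3969) = 3969/4, so the radius of convergence is 3969/4.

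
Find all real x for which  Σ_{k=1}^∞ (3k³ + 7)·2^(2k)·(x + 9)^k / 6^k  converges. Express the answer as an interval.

(-21/2, -15/2)

The ratio of consecutive coefficients is [(3(k+1)³ + 7)/(3k³ + 7)] · 4/6 → 2/3.
Thus R = 1/(2/3) = 3/2.
Check x = -15/2: the terms have absolute value of order k³, which does not tend to 0, so the series diverges by the divergence test.
Endpoint x = -21/2: the terms do not tend to 0, so the series diverges.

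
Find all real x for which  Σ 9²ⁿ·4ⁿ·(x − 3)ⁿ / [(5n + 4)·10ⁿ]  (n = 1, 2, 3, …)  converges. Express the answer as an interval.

Ratio test: |a_{n+1}/a_n| = [(5n + 4)/(5(n+1) + 4)] · 81·4/10 → 162/5 as n → ∞.
The series converges when 162/5 · |x − 3| < 1, giving R = 5/162.
At x = 491/162: comparison with the harmonic series Σ 1/n shows the series diverges.
Check x = 481/162: an alternating series whose terms decrease to 0 in absolute value, so it converges by the Leibniz criterion.

[481/162, 491/162)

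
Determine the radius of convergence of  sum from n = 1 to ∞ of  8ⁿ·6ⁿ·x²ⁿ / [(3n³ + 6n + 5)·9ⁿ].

The ratio of consecutive coefficients is [(3n³ + 6n + 5)/(3(n+1)³ + 6(n+1) + 5)] · 8·6/9 → 16/3.
Since the exponent of x increases by 2 each term, convergence requires |x|² < 3/16, hence R = √3/4.

R = √3/4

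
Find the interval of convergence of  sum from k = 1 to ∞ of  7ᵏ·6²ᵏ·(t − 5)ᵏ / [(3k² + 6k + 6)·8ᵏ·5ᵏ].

The ratio of consecutive coefficients is [(3k² + 6k + 6)/(3(k+1)² + 6(k+1) + 6)] · 7·36/(8·5) → 63/10.
Hence the series converges for |t − 5| < 1/(63/10) = 10/63, so the radius of convergence is 10/63.
Check t = 325/63: the terms are on the order of 1/k², so the series converges absolutely by comparison with the p-series (p = 2 > 1).
At t = 305/63: the series is dominated by a constant times Σ 1/k², which converges (p = 2 > 1).

[305/63, 325/63]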